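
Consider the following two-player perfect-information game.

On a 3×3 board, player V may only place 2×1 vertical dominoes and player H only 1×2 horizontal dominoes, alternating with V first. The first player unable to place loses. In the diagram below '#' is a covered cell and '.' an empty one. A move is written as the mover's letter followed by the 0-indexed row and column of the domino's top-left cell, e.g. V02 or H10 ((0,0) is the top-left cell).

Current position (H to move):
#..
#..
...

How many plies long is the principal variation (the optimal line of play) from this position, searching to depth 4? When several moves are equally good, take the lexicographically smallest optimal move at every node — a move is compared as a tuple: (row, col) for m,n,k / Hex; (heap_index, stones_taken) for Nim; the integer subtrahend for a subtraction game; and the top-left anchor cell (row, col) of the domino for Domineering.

ply 1, H at #../#../... | H01=-1→###/#../...; H11=+1→#../###/...*; H20=-1→#../#../##.; H21=-1→#../#../.##
ply 2: #../###/... is terminal -1 (V); from #../#../... depth 4

PV length from [#../#../...]: 1 ply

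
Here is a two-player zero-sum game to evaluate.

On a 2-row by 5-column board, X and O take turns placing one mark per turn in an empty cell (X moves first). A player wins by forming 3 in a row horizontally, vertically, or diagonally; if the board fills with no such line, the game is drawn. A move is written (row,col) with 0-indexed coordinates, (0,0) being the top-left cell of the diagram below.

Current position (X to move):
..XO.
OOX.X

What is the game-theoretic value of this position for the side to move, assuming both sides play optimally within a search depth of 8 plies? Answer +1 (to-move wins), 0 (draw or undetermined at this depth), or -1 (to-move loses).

ply 1, X at ..XO./OOX.X | (0,0)=+1→X.XO./OOX.X*; (0,1)=+1→.XXO./OOX.X; (0,4)=+0→..XOX/OOX.X; (1,3)=+1→..XO./OOXXX
ply 2, O at X.XO./OOX.X | (0,1)=-1→XOXO./OOX.X*; (0,4)=-1→X.XOO/OOX.X; (1,3)=-1→X.XO./OOXOX
ply 3, X at XOXO./OOX.X | (0,4)=+0→XOXOX/OOX.X; (1,3)=+1→XOXO./OOXXX*
ply 4: XOXO./OOXXX is terminal -1 (O); from ..XO./OOX.X depth 8

value(..XO./OOX.X, X) = +1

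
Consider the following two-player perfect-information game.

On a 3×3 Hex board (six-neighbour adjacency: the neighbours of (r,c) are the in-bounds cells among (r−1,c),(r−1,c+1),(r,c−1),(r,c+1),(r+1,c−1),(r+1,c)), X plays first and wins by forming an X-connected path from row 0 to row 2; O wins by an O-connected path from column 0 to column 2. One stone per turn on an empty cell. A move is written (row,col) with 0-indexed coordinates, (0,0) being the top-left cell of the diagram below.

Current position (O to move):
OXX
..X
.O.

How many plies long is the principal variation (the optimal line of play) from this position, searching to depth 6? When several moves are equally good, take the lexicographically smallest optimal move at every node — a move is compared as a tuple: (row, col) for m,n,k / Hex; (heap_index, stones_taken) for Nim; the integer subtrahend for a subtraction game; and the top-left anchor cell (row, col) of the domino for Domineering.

p1 O@[OXX/..X/.O.]: (1,0)[OXX/O.X/.O.]-1* (1,1)[OXX/.OX/.O.]-1 (2,0)[OXX/..X/OO.]-1 (2,2)[OXX/..X/.OO]-1
p2 X@[OXX/O.X/.O.]: (1,1)[OXX/OXX/.O.]+1* (2,0)[OXX/O.X/XO.]+1 (2,2)[OXX/O.X/.OX]+1
p3 O@[OXX/OXX/.O.]: (2,0)[OXX/OXX/OO.]-1* (2,2)[OXX/OXX/.OO]-1
p4 X@[OXX/OXX/OO.]: (2,2)[OXX/OXX/OOX]+1*
p5 O@[OXX/OXX/OOX] terminal -1; root [OXX/..X/.O.] d6

PV length from [OXX/..X/.O.]: 4 plies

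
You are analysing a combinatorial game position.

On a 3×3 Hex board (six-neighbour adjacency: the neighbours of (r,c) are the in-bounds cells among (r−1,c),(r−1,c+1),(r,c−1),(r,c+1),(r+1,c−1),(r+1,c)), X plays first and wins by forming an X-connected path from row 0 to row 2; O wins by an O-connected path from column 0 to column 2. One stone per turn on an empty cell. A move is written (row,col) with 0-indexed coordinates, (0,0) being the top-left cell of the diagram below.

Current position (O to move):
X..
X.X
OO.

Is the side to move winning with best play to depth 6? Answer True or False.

O winning at [X../X.X/OO.]: True

ply 1, O at X../X.X/OO. | (0,1)=-1→XO./X.X/OO.; (0,2)=+1→X.O/X.X/OO.*; (1,1)=+1→X../XOX/OO.; (2,2)=+1→X../X.X/OOO
ply 2, X at X.O/X.X/OO. | (0,1)=-1→XXO/X.X/OO.*; (1,1)=-1→X.O/XXX/OO.; (2,2)=-1→X.O/X.X/OOX
ply 3, O at XXO/X.X/OO. | (1,1)=+1→XXO/XOX/OO.*; (2,2)=+1→XXO/X.X/OOO
ply 4: XXO/XOX/OO. is terminal -1 (X); from X../X.X/OO. depth 6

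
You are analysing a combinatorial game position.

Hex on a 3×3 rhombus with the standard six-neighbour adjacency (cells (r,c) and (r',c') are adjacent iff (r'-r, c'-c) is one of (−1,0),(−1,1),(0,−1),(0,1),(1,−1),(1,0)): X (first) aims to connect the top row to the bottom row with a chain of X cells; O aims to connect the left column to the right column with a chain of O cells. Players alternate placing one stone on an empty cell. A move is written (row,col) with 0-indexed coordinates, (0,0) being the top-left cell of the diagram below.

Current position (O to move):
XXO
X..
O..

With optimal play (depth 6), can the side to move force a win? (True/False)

O winning at [XXO/X../O..]: True

[XXO/X../O..] O move#1: (1,1):+1/XXO/XO./O..*, (1,2):+1/XXO/X.O/O.., (2,1):+1/XXO/X../OO., (2,2):+1/XXO/X../O.O
[XXO/XO./O..] end (terminal -1, X#2); searched XXO/X../O.. to 6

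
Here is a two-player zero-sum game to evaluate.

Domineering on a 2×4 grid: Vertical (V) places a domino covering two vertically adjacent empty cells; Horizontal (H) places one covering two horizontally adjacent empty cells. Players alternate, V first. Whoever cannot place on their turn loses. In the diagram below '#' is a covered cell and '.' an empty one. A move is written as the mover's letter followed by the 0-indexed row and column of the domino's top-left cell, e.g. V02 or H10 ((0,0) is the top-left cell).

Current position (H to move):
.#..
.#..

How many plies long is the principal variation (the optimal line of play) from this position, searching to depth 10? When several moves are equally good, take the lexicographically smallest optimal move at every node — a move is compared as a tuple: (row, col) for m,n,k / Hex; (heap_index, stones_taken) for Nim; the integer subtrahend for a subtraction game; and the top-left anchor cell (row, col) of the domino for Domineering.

PV length from [.#../.#..]: 3 plies

[.#../.#..] H move#1: H02:+1/.###/.#..*, H12:+1/.#../.###
[.###/.#..] V move#2: V00:-1/####/##..*
[####/##..] H move#3: H12:+1/####/####*
[####/####] end (terminal -1, V#4); searched .#../.#.. to 10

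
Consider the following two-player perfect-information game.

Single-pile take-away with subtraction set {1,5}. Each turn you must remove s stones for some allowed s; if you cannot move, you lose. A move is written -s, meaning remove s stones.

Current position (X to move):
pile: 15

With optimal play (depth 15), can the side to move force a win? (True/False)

p1 X@[15]: -1[14]+1* -5[10]+1
p2 O@[14]: -1[13]-1* -5[9]-1
p3 X@[13]: -1[12]+1* -5[8]+1
p4 O@[12]: -1[11]-1* -5[7]-1
p5 X@[11]: -1[10]+1* -5[6]+1
p6 O@[10]: -1[9]-1* -5[5]-1
p7 X@[9]: -1[8]+1* -5[4]+1
p8 O@[8]: -1[7]-1* -5[3]-1
p9 X@[7]: -1[6]+1* -5[2]+1
p10 O@[6]: -1[5]-1* -5[1]-1
p11 X@[5]: -1[4]+1* -5[0]+1
p12 O@[4]: -1[3]-1*
p13 X@[3]: -1[2]+1*
p14 O@[2]: -1[1]-1*
p15 X@[1]: -1[0]+1*
p16 O@[0] terminal -1; root [15] d15

X winning at [15]: True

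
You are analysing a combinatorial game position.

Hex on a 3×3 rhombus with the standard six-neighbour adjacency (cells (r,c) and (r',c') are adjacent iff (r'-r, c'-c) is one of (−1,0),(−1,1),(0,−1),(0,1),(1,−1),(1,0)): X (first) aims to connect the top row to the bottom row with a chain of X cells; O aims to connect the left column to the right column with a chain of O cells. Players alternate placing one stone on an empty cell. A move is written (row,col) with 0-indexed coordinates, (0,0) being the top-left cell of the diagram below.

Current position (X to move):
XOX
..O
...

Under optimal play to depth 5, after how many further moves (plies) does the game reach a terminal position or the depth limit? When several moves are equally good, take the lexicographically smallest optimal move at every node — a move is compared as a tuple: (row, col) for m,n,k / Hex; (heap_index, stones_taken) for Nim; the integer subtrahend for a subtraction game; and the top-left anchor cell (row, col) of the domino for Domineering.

[XOX/..O/...] X move#1: (1,0):-1/XOX/X.O/..., (1,1):+1/XOX/.XO/...*, (2,0):+1/XOX/..O/X.., (2,1):-1/XOX/..O/.X., (2,2):-1/XOX/..O/..X
[XOX/.XO/...] O move#2: (1,0):-1/XOX/OXO/...*, (2,0):-1/XOX/.XO/O.., (2,1):-1/XOX/.XO/.O., (2,2):-1/XOX/.XO/..O
[XOX/OXO/...] X move#3: (2,0):+1/XOX/OXO/X..*, (2,1):+1/XOX/OXO/.X., (2,2):+1/XOX/OXO/..X
[XOX/OXO/X..] end (terminal -1, O#4); searched XOX/..O/... to 5

PV length from [XOX/..O/...]: 3 plies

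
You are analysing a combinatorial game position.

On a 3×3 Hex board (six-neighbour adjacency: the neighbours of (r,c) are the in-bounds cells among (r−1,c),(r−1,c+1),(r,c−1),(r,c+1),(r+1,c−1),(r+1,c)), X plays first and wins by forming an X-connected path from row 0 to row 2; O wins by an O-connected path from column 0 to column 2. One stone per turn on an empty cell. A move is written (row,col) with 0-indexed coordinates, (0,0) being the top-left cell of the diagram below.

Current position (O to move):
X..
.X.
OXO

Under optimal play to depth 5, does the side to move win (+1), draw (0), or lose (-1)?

p1 O@[X../.X./OXO]: (0,1)[XO./.X./OXO]-1* (0,2)[X.O/.X./OXO]-1 (1,0)[X../OX./OXO]-1 (1,2)[X../.XO/OXO]-1
p2 X@[XO./.X./OXO]: (0,2)[XOX/.X./OXO]+1* (1,0)[XO./XX./OXO]+1 (1,2)[XO./.XX/OXO]+1
p3 O@[XOX/.X./OXO] terminal -1; root [X../.X./OXO] d5

value(X../.X./OXO, O) = -1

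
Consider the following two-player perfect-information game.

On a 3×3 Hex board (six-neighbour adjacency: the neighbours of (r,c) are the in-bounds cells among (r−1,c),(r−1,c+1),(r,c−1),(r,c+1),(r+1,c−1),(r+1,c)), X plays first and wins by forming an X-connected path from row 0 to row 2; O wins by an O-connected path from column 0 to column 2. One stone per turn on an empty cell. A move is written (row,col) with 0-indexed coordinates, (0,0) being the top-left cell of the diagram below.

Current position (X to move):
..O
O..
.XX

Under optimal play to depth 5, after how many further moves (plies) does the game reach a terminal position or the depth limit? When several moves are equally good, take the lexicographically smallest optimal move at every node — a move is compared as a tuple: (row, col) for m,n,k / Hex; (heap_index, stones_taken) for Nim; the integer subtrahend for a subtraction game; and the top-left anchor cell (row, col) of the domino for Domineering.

[..O/O../.XX] X move#1: (0,0):-1/X.O/O../.XX*, (0,1):-1/.XO/O../.XX, (1,1):-1/..O/OX./.XX, (1,2):-1/..O/O.X/.XX, (2,0):-1/..O/O../XXX
[X.O/O../.XX] O move#2: (0,1):+1/XOO/O../.XX*, (1,1):+1/X.O/OO./.XX, (1,2):+1/X.O/O.O/.XX, (2,0):+1/X.O/O../OXX
[XOO/O../.XX] end (terminal -1, X#3); searched ..O/O../.XX to 5

PV length from [..O/O../.XX]: 2 plies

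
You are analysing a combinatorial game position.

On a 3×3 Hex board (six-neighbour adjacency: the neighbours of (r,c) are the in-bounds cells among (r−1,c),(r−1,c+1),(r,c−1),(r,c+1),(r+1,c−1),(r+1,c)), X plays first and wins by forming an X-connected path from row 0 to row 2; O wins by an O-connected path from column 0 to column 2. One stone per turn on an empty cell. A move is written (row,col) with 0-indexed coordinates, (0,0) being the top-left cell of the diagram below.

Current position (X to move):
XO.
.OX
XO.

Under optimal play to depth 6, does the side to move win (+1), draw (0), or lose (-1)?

[XO./.OX/XO.] X move#1: (0,2):+1/XOX/.OX/XO.*, (1,0):+1/XO./XOX/XO., (2,2):+1/XO./.OX/XOX
[XOX/.OX/XO.] O move#2: (1,0):-1/XOX/OOX/XO.*, (2,2):-1/XOX/.OX/XOO
[XOX/OOX/XO.] X move#3: (2,2):+1/XOX/OOX/XOX*
[XOX/OOX/XOX] end (terminal -1, O#4); searched XO./.OX/XO. to 6

value(XO./.OX/XO., X) = +1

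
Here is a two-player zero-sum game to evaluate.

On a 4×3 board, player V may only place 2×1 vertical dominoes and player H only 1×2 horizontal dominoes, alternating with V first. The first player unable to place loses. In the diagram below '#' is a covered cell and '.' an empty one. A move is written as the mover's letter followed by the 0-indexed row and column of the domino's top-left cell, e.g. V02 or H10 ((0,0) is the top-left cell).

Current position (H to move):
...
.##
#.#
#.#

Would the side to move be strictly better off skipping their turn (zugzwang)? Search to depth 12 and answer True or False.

zugzwang(.../.##/#.#/#.#, H) = False

p1 H@[.../.##/#.#/#.#]: H00[##./.##/#.#/#.#]-1* H01[.##/.##/#.#/#.#]-1
p2 V@[##./.##/#.#/#.#]: V21[##./.##/###/###]+1*
p3 H@[##./.##/###/###] terminal -1; root [.../.##/#.#/#.#] d12
suppose H passes — search the same position with V to move:
pass> p1 V@[.../.##/#.#/#.#]: V00[#../###/#.#/#.#]+1* V21[.../.##/###/###]-1
pass> p2 H@[#../###/#.#/#.#]: H01[###/###/#.#/#.#]-1*
pass> p3 V@[###/###/#.#/#.#]: V21[###/###/###/###]+1*
pass> p4 H@[###/###/###/###] terminal -1; root [.../.##/#.#/#.#] d12
for H: play -1, pass -1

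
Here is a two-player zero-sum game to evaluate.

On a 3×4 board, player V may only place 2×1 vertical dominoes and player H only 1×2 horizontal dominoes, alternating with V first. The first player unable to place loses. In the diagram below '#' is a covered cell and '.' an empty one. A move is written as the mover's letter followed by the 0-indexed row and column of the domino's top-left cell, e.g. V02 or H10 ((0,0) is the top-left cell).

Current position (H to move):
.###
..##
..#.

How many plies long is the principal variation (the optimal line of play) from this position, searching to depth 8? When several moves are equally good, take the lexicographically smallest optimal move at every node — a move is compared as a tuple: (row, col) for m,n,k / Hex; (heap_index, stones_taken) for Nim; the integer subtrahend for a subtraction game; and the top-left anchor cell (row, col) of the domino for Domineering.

PV length from [.###/..##/..#.]: 1 ply

[.###/..##/..#.] H move#1: H10:+1/.###/####/..#.*, H20:-1/.###/..##/###.
[.###/####/..#.] end (terminal -1, V#2); searched .###/..##/..#. to 8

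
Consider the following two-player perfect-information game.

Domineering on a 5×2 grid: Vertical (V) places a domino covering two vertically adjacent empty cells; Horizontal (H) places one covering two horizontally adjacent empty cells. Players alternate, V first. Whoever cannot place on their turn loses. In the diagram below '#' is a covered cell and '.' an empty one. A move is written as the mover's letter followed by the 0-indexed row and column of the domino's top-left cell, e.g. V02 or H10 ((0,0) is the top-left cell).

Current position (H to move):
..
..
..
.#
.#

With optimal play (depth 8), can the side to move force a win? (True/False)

[../../../.#/.#] H move#1: H00:-1/##/../../.#/.#, H10:+1/../##/../.#/.#*, H20:-1/../../##/.#/.#
[../##/../.#/.#] V move#2: V20:-1/../##/#./##/.#*, V30:-1/../##/../##/##
[../##/#./##/.#] H move#3: H00:+1/##/##/#./##/.#*
[##/##/#./##/.#] end (terminal -1, V#4); searched ../../../.#/.# to 8

H winning at [../../../.#/.#]: True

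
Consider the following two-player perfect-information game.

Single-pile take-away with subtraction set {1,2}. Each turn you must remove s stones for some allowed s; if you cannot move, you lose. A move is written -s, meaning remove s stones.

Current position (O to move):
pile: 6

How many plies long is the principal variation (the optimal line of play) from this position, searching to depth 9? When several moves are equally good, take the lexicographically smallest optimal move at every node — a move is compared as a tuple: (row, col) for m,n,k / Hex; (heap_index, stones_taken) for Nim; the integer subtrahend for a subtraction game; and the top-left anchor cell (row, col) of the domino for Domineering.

PV length from [6]: 4 plies

[6] O move#1: -1:-1/5*, -2:-1/4
[5] X move#2: -1:-1/4, -2:+1/3*
[3] O move#3: -1:-1/2*, -2:-1/1
[2] X move#4: -1:-1/1, -2:+1/0*
[0] end (terminal -1, O#5); searched 6 to 9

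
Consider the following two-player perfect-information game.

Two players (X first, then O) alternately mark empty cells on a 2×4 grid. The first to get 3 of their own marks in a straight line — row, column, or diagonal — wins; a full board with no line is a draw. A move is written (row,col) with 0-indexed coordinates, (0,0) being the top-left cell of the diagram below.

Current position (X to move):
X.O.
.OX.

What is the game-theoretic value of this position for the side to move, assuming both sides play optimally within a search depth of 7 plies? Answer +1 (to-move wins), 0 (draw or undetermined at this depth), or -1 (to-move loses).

value(X.O./.OX., X) = 0

[X.O./.OX.] X move#1: (0,1):+0/XXO./.OX.*, (0,3):+0/X.OX/.OX., (1,0):+0/X.O./XOX., (1,3):+0/X.O./.OXX
[XXO./.OX.] O move#2: (0,3):+0/XXOO/.OX.*, (1,0):+0/XXO./OOX., (1,3):+0/XXO./.OXO
[XXOO/.OX.] X move#3: (1,0):+0/XXOO/XOX.*, (1,3):+0/XXOO/.OXX
[XXOO/XOX.] O move#4: (1,3):+0/XXOO/XOXO*
[XXOO/XOXO] end (terminal +0, X#5); searched X.O./.OX. to 7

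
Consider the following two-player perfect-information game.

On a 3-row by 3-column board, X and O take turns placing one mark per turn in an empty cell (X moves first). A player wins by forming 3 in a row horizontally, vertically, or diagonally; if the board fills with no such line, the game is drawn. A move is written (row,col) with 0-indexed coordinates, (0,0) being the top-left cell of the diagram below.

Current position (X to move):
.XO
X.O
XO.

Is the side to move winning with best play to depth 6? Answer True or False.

[.XO/X.O/XO.] X move#1: (0,0):+1/XXO/X.O/XO.*, (1,1):-1/.XO/XXO/XO., (2,2):+0/.XO/X.O/XOX
[XXO/X.O/XO.] end (terminal -1, O#2); searched .XO/X.O/XO. to 6

X winning at [.XO/X.O/XO.]: True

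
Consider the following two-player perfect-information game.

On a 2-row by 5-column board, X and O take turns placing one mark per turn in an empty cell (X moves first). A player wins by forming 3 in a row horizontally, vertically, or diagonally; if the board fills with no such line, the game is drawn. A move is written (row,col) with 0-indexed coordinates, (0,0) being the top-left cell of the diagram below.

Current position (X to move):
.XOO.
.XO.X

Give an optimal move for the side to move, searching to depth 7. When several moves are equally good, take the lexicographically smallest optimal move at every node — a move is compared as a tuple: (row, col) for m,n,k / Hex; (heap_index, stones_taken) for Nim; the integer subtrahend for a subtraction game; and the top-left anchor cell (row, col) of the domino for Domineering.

[.XOO./.XO.X] X move#1: (0,0):-1/XXOO./.XO.X, (0,4):+0/.XOOX/.XO.X*, (1,0):-1/.XOO./XXO.X, (1,3):-1/.XOO./.XOXX
[.XOOX/.XO.X] O move#2: (0,0):+0/OXOOX/.XO.X*, (1,0):+0/.XOOX/OXO.X, (1,3):+0/.XOOX/.XOOX
[OXOOX/.XO.X] X move#3: (1,0):+0/OXOOX/XXO.X*, (1,3):+0/OXOOX/.XOXX
[OXOOX/XXO.X] O move#4: (1,3):+0/OXOOX/XXOOX*
[OXOOX/XXOOX] end (terminal +0, X#5); searched .XOO./.XO.X to 7

X's best at [.XOO./.XO.X]: (0,4)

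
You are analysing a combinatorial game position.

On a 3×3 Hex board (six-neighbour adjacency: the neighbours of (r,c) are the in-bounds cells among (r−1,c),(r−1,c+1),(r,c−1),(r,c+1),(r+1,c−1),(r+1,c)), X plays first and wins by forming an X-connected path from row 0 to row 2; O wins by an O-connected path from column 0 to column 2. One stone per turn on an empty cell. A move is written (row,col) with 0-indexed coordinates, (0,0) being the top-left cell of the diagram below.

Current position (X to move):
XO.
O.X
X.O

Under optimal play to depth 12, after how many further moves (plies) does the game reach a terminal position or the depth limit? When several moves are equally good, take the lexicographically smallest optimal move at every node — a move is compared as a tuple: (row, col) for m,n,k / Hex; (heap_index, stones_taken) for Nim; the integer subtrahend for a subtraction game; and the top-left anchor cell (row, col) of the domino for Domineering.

PV length from [XO./O.X/X.O]: 3 plies

ply 1, X at XO./O.X/X.O | (0,2)=+1→XOX/O.X/X.O*; (1,1)=-1→XO./OXX/X.O; (2,1)=-1→XO./O.X/XXO
ply 2, O at XOX/O.X/X.O | (1,1)=-1→XOX/OOX/X.O*; (2,1)=-1→XOX/O.X/XOO
ply 3, X at XOX/OOX/X.O | (2,1)=+1→XOX/OOX/XXO*
ply 4: XOX/OOX/XXO is terminal -1 (O); from XO./O.X/X.O depth 12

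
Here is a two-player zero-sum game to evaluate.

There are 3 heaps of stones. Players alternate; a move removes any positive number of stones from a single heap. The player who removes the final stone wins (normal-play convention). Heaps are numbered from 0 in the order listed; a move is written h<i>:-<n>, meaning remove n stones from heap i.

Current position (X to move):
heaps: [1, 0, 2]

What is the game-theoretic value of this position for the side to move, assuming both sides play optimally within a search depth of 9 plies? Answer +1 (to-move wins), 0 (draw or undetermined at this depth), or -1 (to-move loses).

value((1,0,2), X) = +1

p1 X@[(1,0,2)]: h0:-1[(0,0,2)]-1 h2:-1[(1,0,1)]+1* h2:-2[(1,0,0)]-1
p2 O@[(1,0,1)]: h0:-1[(0,0,1)]-1* h2:-1[(1,0,0)]-1
p3 X@[(0,0,1)]: h2:-1[(0,0,0)]+1*
p4 O@[(0,0,0)] terminal -1; root [(1,0,2)] d9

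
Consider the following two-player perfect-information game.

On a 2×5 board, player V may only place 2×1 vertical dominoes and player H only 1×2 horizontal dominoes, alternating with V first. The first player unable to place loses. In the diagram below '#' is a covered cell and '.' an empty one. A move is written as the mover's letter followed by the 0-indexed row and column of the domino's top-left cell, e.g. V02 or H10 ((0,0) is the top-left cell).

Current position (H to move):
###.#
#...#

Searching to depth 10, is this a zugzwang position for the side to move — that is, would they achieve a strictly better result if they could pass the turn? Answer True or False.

zugzwang(###.#/#...#, H) = False

p1 H@[###.#/#...#]: H11[###.#/###.#]-1 H12[###.#/#.###]+1*
p2 V@[###.#/#.###] terminal -1; root [###.#/#...#] d10
if H skipped the turn, V would face:
~ p1 V@[###.#/#...#]: V03[#####/#..##]-1*
~ p2 H@[#####/#..##]: H11[#####/#####]+1*
~ p3 V@[#####/#####] terminal -1; root [###.#/#...#] d10
compare (H): move=+1 vs pass=+1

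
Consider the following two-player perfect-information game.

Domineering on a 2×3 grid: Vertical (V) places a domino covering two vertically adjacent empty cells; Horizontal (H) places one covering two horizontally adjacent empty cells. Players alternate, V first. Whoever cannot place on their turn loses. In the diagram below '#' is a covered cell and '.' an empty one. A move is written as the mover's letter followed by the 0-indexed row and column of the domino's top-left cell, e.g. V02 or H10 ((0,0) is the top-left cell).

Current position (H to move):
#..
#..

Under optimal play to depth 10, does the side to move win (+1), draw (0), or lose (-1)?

ply 1, H at #../#.. | H01=+1→###/#..*; H11=+1→#../###
ply 2: ###/#.. is terminal -1 (V); from #../#.. depth 10

value(#../#.., H) = +1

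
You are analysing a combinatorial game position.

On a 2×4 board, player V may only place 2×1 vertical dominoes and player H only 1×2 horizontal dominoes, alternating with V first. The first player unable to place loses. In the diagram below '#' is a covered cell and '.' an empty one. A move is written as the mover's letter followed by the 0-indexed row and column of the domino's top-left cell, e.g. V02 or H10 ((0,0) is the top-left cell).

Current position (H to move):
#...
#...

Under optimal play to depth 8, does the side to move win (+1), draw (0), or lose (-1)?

value(#.../#..., H) = +1

[#.../#...] H move#1: H01:+1/###./#...*, H02:+1/#.##/#..., H11:+1/#.../###., H12:+1/#.../#.##
[###./#...] V move#2: V03:-1/####/#..#*
[####/#..#] H move#3: H11:+1/####/####*
[####/####] end (terminal -1, V#4); searched #.../#... to 8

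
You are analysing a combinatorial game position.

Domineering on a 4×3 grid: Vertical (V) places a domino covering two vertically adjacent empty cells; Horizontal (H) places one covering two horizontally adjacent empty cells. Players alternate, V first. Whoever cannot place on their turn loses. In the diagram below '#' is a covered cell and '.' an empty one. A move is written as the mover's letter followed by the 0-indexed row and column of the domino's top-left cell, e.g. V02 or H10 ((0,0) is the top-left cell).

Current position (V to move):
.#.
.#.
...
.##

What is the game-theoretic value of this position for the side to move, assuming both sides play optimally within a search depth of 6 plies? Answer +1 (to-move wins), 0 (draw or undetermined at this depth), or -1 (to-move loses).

p1 V@[.#./.#./.../.##]: V00[##./##./.../.##]+1* V02[.##/.##/.../.##]+1 V10[.#./##./#../.##]+1 V12[.#./.##/..#/.##]+1 V20[.#./.#./#../###]+1
p2 H@[##./##./.../.##]: H20[##./##./##./.##]-1* H21[##./##./.##/.##]-1
p3 V@[##./##./##./.##]: V02[###/###/##./.##]+1* V12[##./###/###/.##]+1
p4 H@[###/###/##./.##] terminal -1; root [.#./.#./.../.##] d6

value(.#./.#./.../.##, V) = +1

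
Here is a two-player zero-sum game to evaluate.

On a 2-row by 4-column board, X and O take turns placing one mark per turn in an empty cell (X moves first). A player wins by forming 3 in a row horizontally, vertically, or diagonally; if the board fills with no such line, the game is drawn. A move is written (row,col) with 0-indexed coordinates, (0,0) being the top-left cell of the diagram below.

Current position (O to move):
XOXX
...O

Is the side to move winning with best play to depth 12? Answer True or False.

O winning at [XOXX/...O]: False

p1 O@[XOXX/...O]: (1,0)[XOXX/O..O]+0* (1,1)[XOXX/.O.O]+0 (1,2)[XOXX/..OO]+0
p2 X@[XOXX/O..O]: (1,1)[XOXX/OX.O]+0* (1,2)[XOXX/O.XO]+0
p3 O@[XOXX/OX.O]: (1,2)[XOXX/OXOO]+0*
p4 X@[XOXX/OXOO] terminal +0; root [XOXX/...O] d12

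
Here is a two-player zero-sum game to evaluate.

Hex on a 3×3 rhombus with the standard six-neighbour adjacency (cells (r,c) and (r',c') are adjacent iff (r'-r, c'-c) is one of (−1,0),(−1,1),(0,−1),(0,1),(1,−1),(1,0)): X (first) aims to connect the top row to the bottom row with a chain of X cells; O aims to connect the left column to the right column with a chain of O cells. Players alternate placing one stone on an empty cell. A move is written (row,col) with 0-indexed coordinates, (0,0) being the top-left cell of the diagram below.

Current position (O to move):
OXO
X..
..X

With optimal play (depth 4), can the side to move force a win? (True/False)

[OXO/X../..X] O move#1: (1,1):-1/OXO/XO./..X*, (1,2):-1/OXO/X.O/..X, (2,0):-1/OXO/X../O.X, (2,1):-1/OXO/X../.OX
[OXO/XO./..X] X move#2: (1,2):-1/OXO/XOX/..X, (2,0):+1/OXO/XO./X.X*, (2,1):-1/OXO/XO./.XX
[OXO/XO./X.X] end (terminal -1, O#3); searched OXO/X../..X to 4

O winning at [OXO/X../..X]: False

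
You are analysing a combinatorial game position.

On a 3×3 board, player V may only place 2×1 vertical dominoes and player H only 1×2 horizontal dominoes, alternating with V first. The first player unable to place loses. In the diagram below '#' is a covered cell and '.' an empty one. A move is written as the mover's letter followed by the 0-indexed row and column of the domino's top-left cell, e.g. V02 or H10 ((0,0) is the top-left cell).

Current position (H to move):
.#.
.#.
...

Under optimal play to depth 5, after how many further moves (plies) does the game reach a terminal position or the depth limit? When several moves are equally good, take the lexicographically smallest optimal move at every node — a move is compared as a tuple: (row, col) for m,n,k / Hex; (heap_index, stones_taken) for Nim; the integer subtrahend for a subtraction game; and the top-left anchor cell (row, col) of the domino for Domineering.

p1 H@[.#./.#./...]: H20[.#./.#./##.]-1* H21[.#./.#./.##]-1
p2 V@[.#./.#./##.]: V00[##./##./##.]+1* V02[.##/.##/##.]+1 V12[.#./.##/###]+1
p3 H@[##./##./##.] terminal -1; root [.#./.#./...] d5

PV length from [.#./.#./...]: 2 plies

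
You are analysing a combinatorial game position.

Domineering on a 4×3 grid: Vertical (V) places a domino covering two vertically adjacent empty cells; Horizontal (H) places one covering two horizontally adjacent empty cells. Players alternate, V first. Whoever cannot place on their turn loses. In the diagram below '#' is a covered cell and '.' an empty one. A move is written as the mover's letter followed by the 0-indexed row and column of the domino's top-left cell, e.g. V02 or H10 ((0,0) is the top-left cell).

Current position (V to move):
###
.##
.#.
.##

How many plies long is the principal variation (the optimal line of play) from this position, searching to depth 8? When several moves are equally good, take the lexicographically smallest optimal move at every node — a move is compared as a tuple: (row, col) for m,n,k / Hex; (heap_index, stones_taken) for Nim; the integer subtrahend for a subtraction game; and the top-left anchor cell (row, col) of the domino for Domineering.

PV length from [###/.##/.#./.##]: 1 ply

ply 1, V at ###/.##/.#./.## | V10=+1→###/###/##./.##*; V20=+1→###/.##/##./###
ply 2: ###/###/##./.## is terminal -1 (H); from ###/.##/.#./.## depth 8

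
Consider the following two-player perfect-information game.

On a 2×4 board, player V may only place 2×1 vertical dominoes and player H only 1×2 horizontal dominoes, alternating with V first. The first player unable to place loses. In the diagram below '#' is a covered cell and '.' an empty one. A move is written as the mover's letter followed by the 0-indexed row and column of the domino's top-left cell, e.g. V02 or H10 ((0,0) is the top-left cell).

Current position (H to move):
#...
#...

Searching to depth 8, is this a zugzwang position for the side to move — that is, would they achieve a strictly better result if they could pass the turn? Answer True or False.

ply 1, H at #.../#... | H01=+1→###./#...*; H02=+1→#.##/#...; H11=+1→#.../###.; H12=+1→#.../#.##
ply 2, V at ###./#... | V03=-1→####/#..#*
ply 3, H at ####/#..# | H11=+1→####/####*
ply 4: ####/#### is terminal -1 (V); from #.../#... depth 8
suppose H passes — search the same position with V to move:
pass> ply 1, V at #.../#... | V01=-1→##../##..; V02=+1→#.#./#.#.*; V03=-1→#..#/#..#
pass> ply 2: #.#./#.#. is terminal -1 (H); from #.../#... depth 8
for H: play +1, pass -1

zugzwang(#.../#..., H) = False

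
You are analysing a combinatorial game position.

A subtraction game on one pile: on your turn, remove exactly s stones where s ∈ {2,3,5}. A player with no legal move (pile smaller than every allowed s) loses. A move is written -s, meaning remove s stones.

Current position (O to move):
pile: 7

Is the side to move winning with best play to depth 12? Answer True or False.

p1 O@[7]: -2[5]-1* -3[4]-1 -5[2]-1
p2 X@[5]: -2[3]-1 -3[2]-1 -5[0]+1*
p3 O@[0] terminal -1; root [7] d12

O winning at [7]: False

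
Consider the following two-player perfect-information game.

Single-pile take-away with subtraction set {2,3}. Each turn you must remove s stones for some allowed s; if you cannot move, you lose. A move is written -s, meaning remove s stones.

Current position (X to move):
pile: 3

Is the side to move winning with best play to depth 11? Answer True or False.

X winning at [3]: True

ply 1, X at 3 | -2=+1→1*; -3=+1→0
ply 2: 1 is terminal -1 (O); from 3 depth 11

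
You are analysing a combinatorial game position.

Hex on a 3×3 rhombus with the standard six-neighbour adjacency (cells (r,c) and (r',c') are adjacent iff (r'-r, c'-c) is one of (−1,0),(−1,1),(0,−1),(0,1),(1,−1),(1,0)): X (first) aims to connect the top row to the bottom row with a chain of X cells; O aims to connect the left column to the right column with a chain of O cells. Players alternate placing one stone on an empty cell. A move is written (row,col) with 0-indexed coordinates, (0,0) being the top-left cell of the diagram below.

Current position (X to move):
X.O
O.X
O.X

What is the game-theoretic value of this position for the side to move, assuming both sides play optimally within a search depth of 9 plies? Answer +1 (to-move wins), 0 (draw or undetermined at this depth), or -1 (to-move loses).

ply 1, X at X.O/O.X/O.X | (0,1)=-1→XXO/O.X/O.X*; (1,1)=-1→X.O/OXX/O.X; (2,1)=-1→X.O/O.X/OXX
ply 2, O at XXO/O.X/O.X | (1,1)=+1→XXO/OOX/O.X*; (2,1)=-1→XXO/O.X/OOX
ply 3: XXO/OOX/O.X is terminal -1 (X); from X.O/O.X/O.X depth 9

value(X.O/O.X/O.X, X) = -1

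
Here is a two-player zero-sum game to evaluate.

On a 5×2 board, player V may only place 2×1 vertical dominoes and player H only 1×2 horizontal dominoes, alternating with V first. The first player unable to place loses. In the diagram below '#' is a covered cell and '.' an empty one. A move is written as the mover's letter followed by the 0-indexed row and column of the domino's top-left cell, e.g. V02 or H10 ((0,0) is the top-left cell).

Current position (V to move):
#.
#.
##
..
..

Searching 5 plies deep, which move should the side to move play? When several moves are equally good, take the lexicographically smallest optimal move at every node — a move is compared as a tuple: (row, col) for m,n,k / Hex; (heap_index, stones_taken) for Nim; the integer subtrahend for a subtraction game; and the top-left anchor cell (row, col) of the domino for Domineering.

p1 V@[#./#./##/../..]: V01[##/##/##/../..]-1 V30[#./#./##/#./#.]+1* V31[#./#./##/.#/.#]+1
p2 H@[#./#./##/#./#.] terminal -1; root [#./#./##/../..] d5

V's best at [#./#./##/../..]: V30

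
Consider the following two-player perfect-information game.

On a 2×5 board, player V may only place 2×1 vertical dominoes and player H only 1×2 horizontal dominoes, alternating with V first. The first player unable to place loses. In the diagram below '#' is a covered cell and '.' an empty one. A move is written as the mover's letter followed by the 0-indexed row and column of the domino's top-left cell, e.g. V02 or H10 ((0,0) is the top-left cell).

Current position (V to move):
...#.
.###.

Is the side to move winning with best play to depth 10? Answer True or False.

V winning at [...#./.###.]: True

[...#./.###.] V move#1: V00:+1/#..#./####.*, V04:-1/...##/.####
[#..#./####.] H move#2: H01:-1/####./####.*
[####./####.] V move#3: V04:+1/#####/#####*
[#####/#####] end (terminal -1, H#4); searched ...#./.###. to 10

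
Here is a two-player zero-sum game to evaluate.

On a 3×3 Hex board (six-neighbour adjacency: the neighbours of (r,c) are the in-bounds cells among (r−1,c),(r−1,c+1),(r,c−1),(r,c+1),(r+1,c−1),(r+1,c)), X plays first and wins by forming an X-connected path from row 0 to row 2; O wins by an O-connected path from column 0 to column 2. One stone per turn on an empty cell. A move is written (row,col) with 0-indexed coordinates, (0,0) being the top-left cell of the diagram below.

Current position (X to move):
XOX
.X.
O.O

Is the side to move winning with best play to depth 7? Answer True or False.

X winning at [XOX/.X./O.O]: True

ply 1, X at XOX/.X./O.O | (1,0)=-1→XOX/XX./O.O; (1,2)=-1→XOX/.XX/O.O; (2,1)=+1→XOX/.X./OXO*
ply 2: XOX/.X./OXO is terminal -1 (O); from XOX/.X./O.O depth 7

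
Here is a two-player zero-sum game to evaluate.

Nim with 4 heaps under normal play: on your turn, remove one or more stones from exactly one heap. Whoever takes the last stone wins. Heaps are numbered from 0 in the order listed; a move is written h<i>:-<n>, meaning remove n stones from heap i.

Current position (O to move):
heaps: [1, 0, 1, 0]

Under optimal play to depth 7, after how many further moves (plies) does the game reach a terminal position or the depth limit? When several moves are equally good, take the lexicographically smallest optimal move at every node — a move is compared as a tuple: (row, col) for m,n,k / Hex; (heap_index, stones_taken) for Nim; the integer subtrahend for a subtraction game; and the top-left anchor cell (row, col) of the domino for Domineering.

p1 O@[(1,0,1,0)]: h0:-1[(0,0,1,0)]-1* h2:-1[(1,0,0,0)]-1
p2 X@[(0,0,1,0)]: h2:-1[(0,0,0,0)]+1*
p3 O@[(0,0,0,0)] terminal -1; root [(1,0,1,0)] d7

PV length from [(1,0,1,0)]: 2 plies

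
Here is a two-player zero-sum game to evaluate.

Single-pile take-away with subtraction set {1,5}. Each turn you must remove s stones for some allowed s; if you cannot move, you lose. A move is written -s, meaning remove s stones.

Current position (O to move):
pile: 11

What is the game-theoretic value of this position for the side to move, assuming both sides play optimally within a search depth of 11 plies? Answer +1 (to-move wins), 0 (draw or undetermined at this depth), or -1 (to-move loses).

value(11, O) = +1

ply 1, O at 11 | -1=+1→10*; -5=+1→6
ply 2, X at 10 | -1=-1→9*; -5=-1→5
ply 3, O at 9 | -1=+1→8*; -5=+1→4
ply 4, X at 8 | -1=-1→7*; -5=-1→3
ply 5, O at 7 | -1=+1→6*; -5=+1→2
ply 6, X at 6 | -1=-1→5*; -5=-1→1
ply 7, O at 5 | -1=+1→4*; -5=+1→0
ply 8, X at 4 | -1=-1→3*
ply 9, O at 3 | -1=+1→2*
ply 10, X at 2 | -1=-1→1*
ply 11, O at 1 | -1=+1→0*
ply 12: 0 is terminal -1 (X); from 11 depth 11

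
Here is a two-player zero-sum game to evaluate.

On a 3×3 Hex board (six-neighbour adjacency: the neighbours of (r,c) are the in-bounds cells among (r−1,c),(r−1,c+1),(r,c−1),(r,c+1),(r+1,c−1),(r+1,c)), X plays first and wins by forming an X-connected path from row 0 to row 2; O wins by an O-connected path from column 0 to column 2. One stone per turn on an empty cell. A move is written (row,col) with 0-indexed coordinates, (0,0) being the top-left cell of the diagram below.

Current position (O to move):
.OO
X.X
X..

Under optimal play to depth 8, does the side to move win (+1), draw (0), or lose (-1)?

value(.OO/X.X/X.., O) = +1

p1 O@[.OO/X.X/X..]: (0,0)[OOO/X.X/X..]+1* (1,1)[.OO/XOX/X..]-1 (2,1)[.OO/X.X/XO.]-1 (2,2)[.OO/X.X/X.O]-1
p2 X@[OOO/X.X/X..] terminal -1; root [.OO/X.X/X..] d8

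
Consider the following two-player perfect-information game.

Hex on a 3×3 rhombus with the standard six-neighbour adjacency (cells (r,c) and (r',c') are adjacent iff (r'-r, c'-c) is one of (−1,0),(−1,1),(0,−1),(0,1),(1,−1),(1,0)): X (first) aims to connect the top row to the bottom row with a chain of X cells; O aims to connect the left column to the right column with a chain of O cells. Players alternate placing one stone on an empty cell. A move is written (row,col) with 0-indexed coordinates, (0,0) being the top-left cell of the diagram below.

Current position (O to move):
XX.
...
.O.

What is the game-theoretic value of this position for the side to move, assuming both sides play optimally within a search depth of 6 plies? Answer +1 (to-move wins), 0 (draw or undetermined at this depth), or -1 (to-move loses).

p1 O@[XX./.../.O.]: (0,2)[XXO/.../.O.]-1 (1,0)[XX./O../.O.]+1* (1,1)[XX./.O./.O.]+1 (1,2)[XX./..O/.O.]-1 (2,0)[XX./.../OO.]+1 (2,2)[XX./.../.OO]-1
p2 X@[XX./O../.O.]: (0,2)[XXX/O../.O.]-1* (1,1)[XX./OX./.O.]-1 (1,2)[XX./O.X/.O.]-1 (2,0)[XX./O../XO.]-1 (2,2)[XX./O../.OX]-1
p3 O@[XXX/O../.O.]: (1,1)[XXX/OO./.O.]+1* (1,2)[XXX/O.O/.O.]+1 (2,0)[XXX/O../OO.]+1 (2,2)[XXX/O../.OO]+1
p4 X@[XXX/OO./.O.]: (1,2)[XXX/OOX/.O.]-1* (2,0)[XXX/OO./XO.]-1 (2,2)[XXX/OO./.OX]-1
p5 O@[XXX/OOX/.O.]: (2,0)[XXX/OOX/OO.]-1 (2,2)[XXX/OOX/.OO]+1*
p6 X@[XXX/OOX/.OO] terminal -1; root [XX./.../.O.] d6

value(XX./.../.O., O) = +1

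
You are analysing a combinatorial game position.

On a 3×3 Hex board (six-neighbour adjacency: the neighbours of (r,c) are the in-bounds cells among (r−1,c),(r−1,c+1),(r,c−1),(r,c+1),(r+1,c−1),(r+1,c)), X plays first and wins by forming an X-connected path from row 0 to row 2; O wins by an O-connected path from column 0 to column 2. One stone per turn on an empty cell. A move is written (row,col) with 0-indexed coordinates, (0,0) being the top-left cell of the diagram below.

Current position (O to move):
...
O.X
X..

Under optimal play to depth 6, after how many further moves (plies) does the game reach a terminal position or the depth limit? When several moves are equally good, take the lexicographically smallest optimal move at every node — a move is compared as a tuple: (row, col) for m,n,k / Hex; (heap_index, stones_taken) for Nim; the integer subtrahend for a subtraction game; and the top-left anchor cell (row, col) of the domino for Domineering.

[.../O.X/X..] O move#1: (0,0):-1/O../O.X/X.., (0,1):-1/.O./O.X/X.., (0,2):+1/..O/O.X/X..*, (1,1):-1/.../OOX/X.., (2,1):-1/.../O.X/XO., (2,2):-1/.../O.X/X.O
[..O/O.X/X..] X move#2: (0,0):-1/X.O/O.X/X..*, (0,1):-1/.XO/O.X/X.., (1,1):-1/..O/OXX/X.., (2,1):-1/..O/O.X/XX., (2,2):-1/..O/O.X/X.X
[X.O/O.X/X..] O move#3: (0,1):+1/XOO/O.X/X..*, (1,1):+1/X.O/OOX/X.., (2,1):+1/X.O/O.X/XO., (2,2):+1/X.O/O.X/X.O
[XOO/O.X/X..] end (terminal -1, X#4); searched .../O.X/X.. to 6

PV length from [.../O.X/X..]: 3 plies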